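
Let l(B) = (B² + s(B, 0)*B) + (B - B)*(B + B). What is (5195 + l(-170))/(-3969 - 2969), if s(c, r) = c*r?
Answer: -34095/6938 ≈ -4.9142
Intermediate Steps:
l(B) = B² (l(B) = (B² + (B*0)*B) + (B - B)*(B + B) = (B² + 0*B) + 0*(2*B) = (B² + 0) + 0 = B² + 0 = B²)
(5195 + l(-170))/(-3969 - 2969) = (5195 + (-170)²)/(-3969 - 2969) = (5195 + 28900)/(-6938) = 34095*(-1/6938) = -34095/6938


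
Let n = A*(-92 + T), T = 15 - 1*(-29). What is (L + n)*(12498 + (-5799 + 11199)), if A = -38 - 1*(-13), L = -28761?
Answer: -493286778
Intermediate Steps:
A = -25 (A = -38 + 13 = -25)
T = 44 (T = 15 + 29 = 44)
n = 1200 (n = -25*(-92 + 44) = -25*(-48) = 1200)
(L + n)*(12498 + (-5799 + 11199)) = (-28761 + 1200)*(12498 + (-5799 + 11199)) = -27561*(12498 + 5400) = -27561*17898 = -493286778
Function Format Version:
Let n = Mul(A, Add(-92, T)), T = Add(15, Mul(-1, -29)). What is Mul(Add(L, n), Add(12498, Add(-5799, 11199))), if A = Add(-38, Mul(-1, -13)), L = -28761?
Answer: -493286778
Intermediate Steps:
A = -25 (A = Add(-38, 13) = -25)
T = 44 (T = Add(15, 29) = 44)
n = 1200 (n = Mul(-25, Add(-92, 44)) = Mul(-25, -48) = 1200)
Mul(Add(L, n), Add(12498, Add(-5799, 11199))) = Mul(Add(-28761, 1200), Add(12498, Add(-5799, 11199))) = Mul(-27561, Add(12498, 5400)) = Mul(-27561, 17898) = -493286778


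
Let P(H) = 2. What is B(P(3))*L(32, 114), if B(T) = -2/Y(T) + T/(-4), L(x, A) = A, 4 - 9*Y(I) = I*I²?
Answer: 456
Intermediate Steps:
Y(I) = 4/9 - I³/9 (Y(I) = 4/9 - I*I²/9 = 4/9 - I³/9)
B(T) = -2/(4/9 - T³/9) - T/4 (B(T) = -2/(4/9 - T³/9) + T/(-4) = -2/(4/9 - T³/9) + T*(-¼) = -2/(4/9 - T³/9) - T/4)
B(P(3))*L(32, 114) = ((72 - 1*2*(-4 + 2³))/(4*(-4 + 2³)))*114 = ((72 - 1*2*(-4 + 8))/(4*(-4 + 8)))*114 = ((¼)*(72 - 1*2*4)/4)*114 = ((¼)*(¼)*(72 - 8))*114 = ((¼)*(¼)*64)*114 = 4*114 = 456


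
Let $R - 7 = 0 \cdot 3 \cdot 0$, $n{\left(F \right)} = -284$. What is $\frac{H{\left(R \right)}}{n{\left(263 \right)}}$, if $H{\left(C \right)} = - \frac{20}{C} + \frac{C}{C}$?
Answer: $\frac{13}{1988} \approx 0.0065392$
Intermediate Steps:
$R = 7$ ($R = 7 + 0 \cdot 3 \cdot 0 = 7 + 0 \cdot 0 = 7 + 0 = 7$)
$H{\left(C \right)} = 1 - \frac{20}{C}$ ($H{\left(C \right)} = - \frac{20}{C} + 1 = 1 - \frac{20}{C}$)
$\frac{H{\left(R \right)}}{n{\left(263 \right)}} = \frac{\frac{1}{7} \left(-20 + 7\right)}{-284} = \frac{1}{7} \left(-13\right) \left(- \frac{1}{284}\right) = \left(- \frac{13}{7}\right) \left(- \frac{1}{284}\right) = \frac{13}{1988}$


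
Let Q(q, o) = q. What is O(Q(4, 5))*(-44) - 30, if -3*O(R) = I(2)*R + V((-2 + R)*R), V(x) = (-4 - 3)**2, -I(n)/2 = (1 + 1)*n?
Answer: 658/3 ≈ 219.33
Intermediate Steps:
I(n) = -4*n (I(n) = -2*(1 + 1)*n = -4*n)
V(x) = 49 (V(x) = (-7)**2 = 49)
O(R) = -49/3 + 8*R/3 (O(R) = -((-4*2)*R + 49)/3 = -(-8*R + 49)/3 = -(49 - 8*R)/3 = -49/3 + 8*R/3)
O(Q(4, 5))*(-44) - 30 = (-49/3 + (8/3)*4)*(-44) - 30 = (-49/3 + 32/3)*(-44) - 30 = -17/3*(-44) - 30 = 748/3 - 30 = 658/3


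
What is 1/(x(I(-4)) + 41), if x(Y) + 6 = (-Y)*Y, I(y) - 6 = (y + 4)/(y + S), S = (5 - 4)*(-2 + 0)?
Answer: -1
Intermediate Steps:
S = -2 (S = 1*(-2) = -2)
I(y) = 6 + (4 + y)/(-2 + y) (I(y) = 6 + (y + 4)/(y - 2) = 6 + (4 + y)/(-2 + y))
x(Y) = -6 - Y² (x(Y) = -6 + (-Y)*Y = -6 - Y²)
1/(x(I(-4)) + 41) = 1/((-6 - ((-8 + 7*(-4))/(-2 - 4))²) + 41) = 1/((-6 - ((-8 - 28)/(-6))²) + 41) = 1/((-6 - (-⅙*(-36))²) + 41) = 1/((-6 - 1*6²) + 41) = 1/((-6 - 1*36) + 41) = 1/((-6 - 36) + 41) = 1/(-42 + 41) = 1/(-1) = -1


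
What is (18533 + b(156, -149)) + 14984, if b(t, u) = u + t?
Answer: 33524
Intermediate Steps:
b(t, u) = t + u
(18533 + b(156, -149)) + 14984 = (18533 + (156 - 149)) + 14984 = (18533 + 7) + 14984 = 18540 + 14984 = 33524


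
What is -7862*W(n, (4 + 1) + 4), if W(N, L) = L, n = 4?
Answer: -70758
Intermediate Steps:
-7862*W(n, (4 + 1) + 4) = -7862*((4 + 1) + 4) = -7862*(5 + 4) = -7862*9 = -70758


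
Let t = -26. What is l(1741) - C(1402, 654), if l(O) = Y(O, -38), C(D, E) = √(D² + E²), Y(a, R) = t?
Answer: -26 - 2*√598330 ≈ -1573.0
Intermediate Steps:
Y(a, R) = -26
l(O) = -26
l(1741) - C(1402, 654) = -26 - √(1402² + 654²) = -26 - √(1965604 + 427716) = -26 - √2393320 = -26 - 2*√598330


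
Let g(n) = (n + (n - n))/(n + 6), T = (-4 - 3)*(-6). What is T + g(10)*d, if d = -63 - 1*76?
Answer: -359/8 ≈ -44.875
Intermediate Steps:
d = -139 (d = -63 - 76 = -139)
T = 42 (T = -7*(-6) = 42)
g(n) = n/(6 + n) (g(n) = (n + 0)/(6 + n) = n/(6 + n))
T + g(10)*d = 42 + (10/(6 + 10))*(-139) = 42 + (10/16)*(-139) = 42 + (10*(1/16))*(-139) = 42 + (5/8)*(-139) = 42 - 695/8 = -359/8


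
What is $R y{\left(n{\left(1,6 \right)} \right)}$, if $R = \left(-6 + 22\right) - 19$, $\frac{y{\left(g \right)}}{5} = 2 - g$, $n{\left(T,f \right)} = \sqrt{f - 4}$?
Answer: $-30 + 15 \sqrt{2} \approx -8.7868$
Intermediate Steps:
$n{\left(T,f \right)} = \sqrt{-4 + f}$
$y{\left(g \right)} = 10 - 5 g$ ($y{\left(g \right)} = 5 \left(2 - g\right) = 10 - 5 g$)
$R = -3$ ($R = 16 - 19 = -3$)
$R y{\left(n{\left(1,6 \right)} \right)} = - 3 \left(10 - 5 \sqrt{-4 + 6}\right) = - 3 \left(10 - 5 \sqrt{2}\right) = -30 + 15 \sqrt{2}$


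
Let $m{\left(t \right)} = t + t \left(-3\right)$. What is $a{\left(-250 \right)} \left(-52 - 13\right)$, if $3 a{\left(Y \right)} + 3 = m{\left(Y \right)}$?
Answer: $- \frac{32305}{3} \approx -10768.0$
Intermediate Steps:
$m{\left(t \right)} = - 2 t$ ($m{\left(t \right)} = t - 3 t = - 2 t$)
$a{\left(Y \right)} = -1 - \frac{2 Y}{3}$ ($a{\left(Y \right)} = -1 + \frac{\left(-2\right) Y}{3} = -1 - \frac{2 Y}{3}$)
$a{\left(-250 \right)} \left(-52 - 13\right) = \left(-1 - - \frac{500}{3}\right) \left(-52 - 13\right) = \left(-1 + \frac{500}{3}\right) \left(-65\right) = \frac{497}{3} \left(-65\right) = - \frac{32305}{3}$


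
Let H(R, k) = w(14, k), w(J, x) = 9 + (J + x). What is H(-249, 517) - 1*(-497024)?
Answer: 497564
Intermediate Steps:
w(J, x) = 9 + J + x
H(R, k) = 23 + k (H(R, k) = 9 + 14 + k = 23 + k)
H(-249, 517) - 1*(-497024) = (23 + 517) - 1*(-497024) = 540 + 497024 = 497564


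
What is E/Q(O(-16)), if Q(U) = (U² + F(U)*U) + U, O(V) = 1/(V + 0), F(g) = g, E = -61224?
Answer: 7836672/7 ≈ 1.1195e+6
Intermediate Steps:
O(V) = 1/V
Q(U) = U + 2*U² (Q(U) = (U² + U*U) + U = (U² + U²) + U = 2*U² + U = U + 2*U²)
E/Q(O(-16)) = -61224*(-16/(1 + 2/(-16))) = -61224*(-16/(1 + 2*(-1/16))) = -61224*(-16/(1 - ⅛)) = -61224/((-1/16*7/8)) = -61224/(-7/128) = -61224*(-128/7) = 7836672/7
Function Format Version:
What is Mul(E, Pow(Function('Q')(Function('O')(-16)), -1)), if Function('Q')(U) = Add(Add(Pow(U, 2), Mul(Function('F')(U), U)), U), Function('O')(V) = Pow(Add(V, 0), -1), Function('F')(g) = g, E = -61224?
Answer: Rational(7836672, 7) ≈ 1.1195e+6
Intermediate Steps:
Function('O')(V) = Pow(V, -1)
Function('Q')(U) = Add(U, Mul(2, Pow(U, 2))) (Function('Q')(U) = Add(Add(Pow(U, 2), Mul(U, U)), U) = Add(Add(Pow(U, 2), Pow(U, 2)), U) = Add(Mul(2, Pow(U, 2)), U) = Add(U, Mul(2, Pow(U, 2))))
Mul(E, Pow(Function('Q')(Function('O')(-16)), -1)) = Mul(-61224, Pow(Mul(Pow(-16, -1), Add(1, Mul(2, Pow(-16, -1)))), -1)) = Mul(-61224, Pow(Mul(Rational(-1, 16), Add(1, Mul(2, Rational(-1, 16)))), -1)) = Mul(-61224, Pow(Mul(Rational(-1, 16), Add(1, Rational(-1, 8))), -1)) = Mul(-61224, Pow(Mul(Rational(-1, 16), Rational(7, 8)), -1)) = Mul(-61224, Pow(Rational(-7, 128), -1)) = Mul(-61224, Rational(-128, 7)) = Rational(7836672, 7)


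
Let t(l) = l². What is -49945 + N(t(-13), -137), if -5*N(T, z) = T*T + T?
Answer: -55691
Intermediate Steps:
N(T, z) = -T/5 - T²/5 (N(T, z) = -(T*T + T)/5 = -(T² + T)/5 = -(T + T²)/5 = -T/5 - T²/5)
-49945 + N(t(-13), -137) = -49945 - ⅕*(-13)²*(1 + (-13)²) = -49945 - ⅕*169*(1 + 169) = -49945 - ⅕*169*170 = -49945 - 5746 = -55691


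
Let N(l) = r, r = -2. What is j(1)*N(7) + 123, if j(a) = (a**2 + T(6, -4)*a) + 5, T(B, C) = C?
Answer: 119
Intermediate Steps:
N(l) = -2
j(a) = 5 + a**2 - 4*a (j(a) = (a**2 - 4*a) + 5 = 5 + a**2 - 4*a)
j(1)*N(7) + 123 = (5 + 1**2 - 4*1)*(-2) + 123 = (5 + 1 - 4)*(-2) + 123 = 2*(-2) + 123 = -4 + 123 = 119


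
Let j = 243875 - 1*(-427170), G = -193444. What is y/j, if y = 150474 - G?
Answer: 343918/671045 ≈ 0.51251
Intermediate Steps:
j = 671045 (j = 243875 + 427170 = 671045)
y = 343918 (y = 150474 - 1*(-193444) = 150474 + 193444 = 343918)
y/j = 343918/671045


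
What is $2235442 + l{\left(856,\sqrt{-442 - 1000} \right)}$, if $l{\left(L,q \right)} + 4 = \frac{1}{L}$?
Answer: $\frac{1913534929}{856} \approx 2.2354 \cdot 10^{6}$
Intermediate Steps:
$l{\left(L,q \right)} = -4 + \frac{1}{L}$
$2235442 + l{\left(856,\sqrt{-442 - 1000} \right)} = 2235442 - \left(4 - \frac{1}{856}\right) = 2235442 + \left(-4 + \frac{1}{856}\right) = 2235442 - \frac{3423}{856} = \frac{1913534929}{856}$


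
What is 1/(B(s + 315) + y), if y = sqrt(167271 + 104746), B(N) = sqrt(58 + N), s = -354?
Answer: 1/(sqrt(19) + sqrt(272017)) ≈ 0.0019015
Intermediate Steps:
y = sqrt(272017) ≈ 521.55
1/(B(s + 315) + y) = 1/(sqrt(58 + (-354 + 315)) + sqrt(272017)) = 1/(sqrt(58 - 39) + sqrt(272017)) = 1/(sqrt(19) + sqrt(272017))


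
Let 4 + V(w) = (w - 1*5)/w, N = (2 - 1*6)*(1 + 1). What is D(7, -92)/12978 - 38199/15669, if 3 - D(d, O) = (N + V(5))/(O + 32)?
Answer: -19670744/8069535 ≈ -2.4377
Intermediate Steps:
N = -8 (N = (2 - 6)*2 = -4*2 = -8)
V(w) = -4 + (-5 + w)/w (V(w) = -4 + (w - 1*5)/w = -4 + (w - 5)/w = -4 + (-5 + w)/w)
D(d, O) = 3 + 12/(32 + O) (D(d, O) = 3 - (-8 + (-3 - 5/5))/(O + 32) = 3 - (-8 + (-3 - 5*1/5))/(32 + O) = 3 - (-8 + (-3 - 1))/(32 + O) = 3 - (-8 - 4)/(32 + O) = 3 - (-12)/(32 + O) = 3 + 12/(32 + O))
D(7, -92)/12978 - 38199/15669 = (3*(36 - 92)/(32 - 92))/12978 - 38199/15669 = (3*(-56)/(-60))*(1/12978) - 38199*1/15669 = (3*(-1/60)*(-56))*(1/12978) - 12733/5223 = (14/5)*(1/12978) - 12733/5223 = 1/4635 - 12733/5223 = -19670744/8069535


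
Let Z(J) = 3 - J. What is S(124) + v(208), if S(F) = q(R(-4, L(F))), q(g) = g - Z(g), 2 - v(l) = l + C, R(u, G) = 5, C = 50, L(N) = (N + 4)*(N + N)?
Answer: -249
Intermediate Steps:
L(N) = 2*N*(4 + N) (L(N) = (4 + N)*(2*N) = 2*N*(4 + N))
v(l) = -48 - l (v(l) = 2 - (l + 50) = 2 - (50 + l) = 2 + (-50 - l) = -48 - l)
q(g) = -3 + 2*g (q(g) = g - (3 - g) = g + (-3 + g) = -3 + 2*g)
S(F) = 7 (S(F) = -3 + 2*5 = -3 + 10 = 7)
S(124) + v(208) = 7 + (-48 - 1*208) = 7 + (-48 - 208) = 7 - 256 = -249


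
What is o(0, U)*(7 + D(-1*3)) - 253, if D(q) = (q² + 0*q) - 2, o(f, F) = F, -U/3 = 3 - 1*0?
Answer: -379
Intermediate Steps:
U = -9 (U = -3*(3 - 1*0) = -3*(3 + 0) = -3*3 = -9)
D(q) = -2 + q² (D(q) = (q² + 0) - 2 = q² - 2 = -2 + q²)
o(0, U)*(7 + D(-1*3)) - 253 = -9*(7 + (-2 + (-1*3)²)) - 253 = -9*(7 + (-2 + (-3)²)) - 253 = -9*(7 + (-2 + 9)) - 253 = -9*(7 + 7) - 253 = -9*14 - 253 = -126 - 253 = -379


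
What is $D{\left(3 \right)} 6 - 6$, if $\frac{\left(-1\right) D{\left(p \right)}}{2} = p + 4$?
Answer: $-90$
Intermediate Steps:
$D{\left(p \right)} = -8 - 2 p$ ($D{\left(p \right)} = - 2 \left(p + 4\right) = - 2 \left(4 + p\right) = -8 - 2 p$)
$D{\left(3 \right)} 6 - 6 = \left(-8 - 6\right) 6 - 6 = \left(-14\right) 6 - 6 = -84 - 6 = -90$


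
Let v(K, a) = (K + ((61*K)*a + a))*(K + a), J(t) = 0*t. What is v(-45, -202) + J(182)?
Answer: -136898021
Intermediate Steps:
J(t) = 0
v(K, a) = (K + a)*(K + a + 61*K*a) (v(K, a) = (K + (61*K*a + a))*(K + a) = (K + (a + 61*K*a))*(K + a) = (K + a + 61*K*a)*(K + a) = (K + a)*(K + a + 61*K*a))
v(-45, -202) + J(182) = ((-45)**2 + (-202)**2 + 2*(-45)*(-202) + 61*(-45)*(-202)**2 + 61*(-202)*(-45)**2) + 0 = (2025 + 40804 + 18180 + 61*(-45)*40804 + 61*(-202)*2025) + 0 = (2025 + 40804 + 18180 - 112006980 - 24952050) + 0 = -136898021 + 0 = -136898021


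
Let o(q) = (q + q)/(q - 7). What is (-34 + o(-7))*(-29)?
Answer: 957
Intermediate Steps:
o(q) = 2*q/(-7 + q) (o(q) = (2*q)/(-7 + q) = 2*q/(-7 + q))
(-34 + o(-7))*(-29) = (-34 + 2*(-7)/(-7 - 7))*(-29) = (-34 + 2*(-7)/(-14))*(-29) = (-34 + 2*(-7)*(-1/14))*(-29) = (-34 + 1)*(-29) = -33*(-29) = 957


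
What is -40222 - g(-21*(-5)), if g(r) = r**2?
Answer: -51247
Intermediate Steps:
-40222 - g(-21*(-5)) = -40222 - (-21*(-5))**2 = -40222 - 1*105**2 = -40222 - 1*11025 = -40222 - 11025 = -51247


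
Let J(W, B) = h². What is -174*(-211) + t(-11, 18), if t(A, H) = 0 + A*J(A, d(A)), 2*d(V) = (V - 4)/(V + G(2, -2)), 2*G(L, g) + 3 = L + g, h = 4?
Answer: 36538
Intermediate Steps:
G(L, g) = -3/2 + L/2 + g/2 (G(L, g) = -3/2 + (L + g)/2 = -3/2 + (L/2 + g/2) = -3/2 + L/2 + g/2)
d(V) = (-4 + V)/(2*(-3/2 + V)) (d(V) = ((V - 4)/(V + (-3/2 + (½)*2 + (½)*(-2))))/2 = ((-4 + V)/(V + (-3/2 + 1 - 1)))/2 = ((-4 + V)/(V - 3/2))/2 = ((-4 + V)/(-3/2 + V))/2 = (-4 + V)/(2*(-3/2 + V)))
J(W, B) = 16 (J(W, B) = 4² = 16)
t(A, H) = 16*A (t(A, H) = 0 + A*16 = 0 + 16*A = 16*A)
-174*(-211) + t(-11, 18) = -174*(-211) + 16*(-11) = 36714 - 176 = 36538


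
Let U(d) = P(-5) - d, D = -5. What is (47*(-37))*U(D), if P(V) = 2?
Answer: -12173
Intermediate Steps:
U(d) = 2 - d
(47*(-37))*U(D) = (47*(-37))*(2 - 1*(-5)) = -1739*(2 + 5) = -1739*7 = -12173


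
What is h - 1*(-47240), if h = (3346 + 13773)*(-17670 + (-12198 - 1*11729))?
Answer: -712051803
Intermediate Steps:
h = -712099043 (h = 17119*(-17670 + (-12198 - 11729)) = 17119*(-17670 - 23927) = 17119*(-41597) = -712099043)
h - 1*(-47240) = -712099043 - 1*(-47240) = -712099043 + 47240 = -712051803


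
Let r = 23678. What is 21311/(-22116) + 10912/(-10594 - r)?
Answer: -10121879/7895412 ≈ -1.2820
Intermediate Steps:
21311/(-22116) + 10912/(-10594 - r) = 21311/(-22116) + 10912/(-10594 - 1*23678) = 21311*(-1/22116) + 10912/(-10594 - 23678) = -21311/22116 + 10912/(-34272) = -21311/22116 + 10912*(-1/34272) = -21311/22116 - 341/1071 = -10121879/7895412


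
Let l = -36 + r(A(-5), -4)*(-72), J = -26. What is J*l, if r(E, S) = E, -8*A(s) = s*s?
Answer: -4914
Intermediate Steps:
A(s) = -s**2/8 (A(s) = -s*s/8 = -s**2/8)
l = 189 (l = -36 - 1/8*(-5)**2*(-72) = -36 - 1/8*25*(-72) = -36 - 25/8*(-72) = -36 + 225 = 189)
J*l = -26*189 = -4914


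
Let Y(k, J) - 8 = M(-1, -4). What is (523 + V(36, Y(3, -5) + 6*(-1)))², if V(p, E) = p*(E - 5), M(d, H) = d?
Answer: 143641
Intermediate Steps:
Y(k, J) = 7 (Y(k, J) = 8 - 1 = 7)
V(p, E) = p*(-5 + E)
(523 + V(36, Y(3, -5) + 6*(-1)))² = (523 + 36*(-5 + (7 + 6*(-1))))² = (523 + 36*(-5 + (7 - 6)))² = (523 + 36*(-5 + 1))² = (523 + 36*(-4))² = (523 - 144)² = 379² = 143641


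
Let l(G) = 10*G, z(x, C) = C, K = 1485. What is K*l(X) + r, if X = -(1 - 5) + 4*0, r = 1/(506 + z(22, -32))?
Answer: 28155601/474 ≈ 59400.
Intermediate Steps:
r = 1/474 (r = 1/(506 - 32) = 1/474 ≈ 0.0021097)
X = 4 (X = -1*(-4) + 0 = 4 + 0 = 4)
K*l(X) + r = 1485*(10*4) + 1/474 = 1485*40 + 1/474 = 59400 + 1/474 = 28155601/474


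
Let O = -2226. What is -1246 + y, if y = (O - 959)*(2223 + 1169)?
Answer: -10804766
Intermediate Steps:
y = -10803520 (y = (-2226 - 959)*(2223 + 1169) = -3185*3392 = -10803520)
-1246 + y = -1246 - 10803520 = -10804766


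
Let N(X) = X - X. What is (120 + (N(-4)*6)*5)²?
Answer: 14400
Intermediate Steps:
N(X) = 0
(120 + (N(-4)*6)*5)² = (120 + (0*6)*5)² = (120 + 0*5)² = (120 + 0)² = 120² = 14400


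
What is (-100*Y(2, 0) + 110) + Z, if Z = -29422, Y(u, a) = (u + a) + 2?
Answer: -29712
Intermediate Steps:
Y(u, a) = 2 + a + u (Y(u, a) = (a + u) + 2 = 2 + a + u)
(-100*Y(2, 0) + 110) + Z = (-100*(2 + 0 + 2) + 110) - 29422 = (-100*4 + 110) - 29422 = (-400 + 110) - 29422 = -290 - 29422 = -29712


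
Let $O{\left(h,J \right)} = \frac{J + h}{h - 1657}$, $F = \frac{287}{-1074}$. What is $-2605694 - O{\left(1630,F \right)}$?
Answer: $- \frac{75558164279}{28998} \approx -2.6056 \cdot 10^{6}$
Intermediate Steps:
$F = - \frac{287}{1074}$ ($F = 287 \left(- \frac{1}{1074}\right) = - \frac{287}{1074} \approx -0.26723$)
$O{\left(h,J \right)} = \frac{J + h}{-1657 + h}$
$-2605694 - O{\left(1630,F \right)} = -2605694 - \frac{- \frac{287}{1074} + 1630}{-1657 + 1630} = -2605694 - \frac{1}{-27} \cdot \frac{1750333}{1074} = -2605694 - \left(- \frac{1}{27}\right) \frac{1750333}{1074} = -2605694 - - \frac{1750333}{28998} = -2605694 + \frac{1750333}{28998} = - \frac{75558164279}{28998}$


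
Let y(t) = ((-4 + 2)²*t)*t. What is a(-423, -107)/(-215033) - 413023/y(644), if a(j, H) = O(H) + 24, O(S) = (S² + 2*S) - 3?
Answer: -15355235489/50961100736 ≈ -0.30131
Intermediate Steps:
O(S) = -3 + S² + 2*S
y(t) = 4*t² (y(t) = ((-2)²*t)*t = (4*t)*t = 4*t²)
a(j, H) = 21 + H² + 2*H (a(j, H) = (-3 + H² + 2*H) + 24 = 21 + H² + 2*H)
a(-423, -107)/(-215033) - 413023/y(644) = (21 + (-107)² + 2*(-107))/(-215033) - 413023/(4*644²) = (21 + 11449 - 214)*(-1/215033) - 413023/(4*414736) = 11256*(-1/215033) - 413023/1658944 = -1608/30719 - 413023*1/1658944 = -1608/30719 - 413023/1658944 = -15355235489/50961100736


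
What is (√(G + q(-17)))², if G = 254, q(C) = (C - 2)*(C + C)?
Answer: 900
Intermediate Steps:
q(C) = 2*C*(-2 + C) (q(C) = (-2 + C)*(2*C) = 2*C*(-2 + C))
(√(G + q(-17)))² = (√(254 + 2*(-17)*(-2 - 17)))² = (√(254 + 2*(-17)*(-19)))² = (√(254 + 646))² = (√900)² = 30² = 900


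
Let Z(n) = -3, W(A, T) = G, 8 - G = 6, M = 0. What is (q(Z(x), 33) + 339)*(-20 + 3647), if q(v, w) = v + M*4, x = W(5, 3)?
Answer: 1218672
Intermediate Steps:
G = 2 (G = 8 - 1*6 = 8 - 6 = 2)
W(A, T) = 2
x = 2
q(v, w) = v (q(v, w) = v + 0*4 = v + 0 = v)
(q(Z(x), 33) + 339)*(-20 + 3647) = (-3 + 339)*(-20 + 3647) = 336*3627 = 1218672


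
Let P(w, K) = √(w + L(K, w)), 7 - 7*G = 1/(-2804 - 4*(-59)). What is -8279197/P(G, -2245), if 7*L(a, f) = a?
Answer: 16558394*I*√152827458/442091 ≈ 4.6303e+5*I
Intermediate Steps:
L(a, f) = a/7
G = 17977/17976 (G = 1 - 1/(7*(-2804 - 4*(-59))) = 1 - 1/(7*(-2804 + 236)) = 1 - ⅐/(-2568) = 1 - ⅐*(-1/2568) = 1 + 1/17976 = 17977/17976 ≈ 1.0001)
P(w, K) = √(w + K/7)
-8279197/P(G, -2245) = -8279197*7/√(7*(-2245) + 49*(17977/17976)) = -8279197*7/√(-15715 + 125839/2568) = -8279197*(-2*I*√152827458/442091) = -(-16558394)*I*√152827458/442091 = 16558394*I*√152827458/442091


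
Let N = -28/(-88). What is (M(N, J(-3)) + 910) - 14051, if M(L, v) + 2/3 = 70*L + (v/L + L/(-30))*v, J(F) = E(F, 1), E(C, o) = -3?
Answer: -60480773/4620 ≈ -13091.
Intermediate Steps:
J(F) = -3
N = 7/22 (N = -28*(-1/88) = 7/22 ≈ 0.31818)
M(L, v) = -⅔ + 70*L + v*(-L/30 + v/L) (M(L, v) = -⅔ + (70*L + (v/L + L/(-30))*v) = -⅔ + (70*L + (v/L + L*(-1/30))*v) = -⅔ + (70*L + (v/L - L/30)*v) = -⅔ + (70*L + (-L/30 + v/L)*v) = -⅔ + (70*L + v*(-L/30 + v/L)) = -⅔ + 70*L + v*(-L/30 + v/L))
(M(N, J(-3)) + 910) - 14051 = (((-3)² - 1/30*7/22*(20 - 2100*7/22 + (7/22)*(-3)))/(7/22) + 910) - 14051 = (22*(9 - 1/30*7/22*(20 - 7350/11 - 21/22))/7 + 910) - 14051 = (22*(9 - 1/30*7/22*(-14281/22))/7 + 910) - 14051 = (22*(9 + 99967/14520)/7 + 910) - 14051 = ((22/7)*(230647/14520) + 910) - 14051 = (230647/4620 + 910) - 14051 = 4434847/4620 - 14051 = -60480773/4620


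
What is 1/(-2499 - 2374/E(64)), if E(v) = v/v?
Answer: -1/4873 ≈ -0.00020521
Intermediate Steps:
E(v) = 1
1/(-2499 - 2374/E(64)) = 1/(-2499 - 2374/1) = 1/(-2499 - 2374*1) = 1/(-2499 - 2374) = 1/(-4873) = -1/4873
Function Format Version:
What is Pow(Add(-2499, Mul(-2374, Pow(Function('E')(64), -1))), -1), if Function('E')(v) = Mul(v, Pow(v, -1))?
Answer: Rational(-1, 4873) ≈ -0.00020521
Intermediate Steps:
Function('E')(v) = 1
Pow(Add(-2499, Mul(-2374, Pow(Function('E')(64), -1))), -1) = Pow(Add(-2499, Mul(-2374, Pow(1, -1))), -1) = Pow(Add(-2499, Mul(-2374, 1)), -1) = Pow(Add(-2499, -2374), -1) = Pow(-4873, -1) = Rational(-1, 4873)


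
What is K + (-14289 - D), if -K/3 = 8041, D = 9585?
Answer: -47997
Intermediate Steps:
K = -24123 (K = -3*8041 = -24123)
K + (-14289 - D) = -24123 + (-14289 - 1*9585) = -24123 + (-14289 - 9585) = -24123 - 23874 = -47997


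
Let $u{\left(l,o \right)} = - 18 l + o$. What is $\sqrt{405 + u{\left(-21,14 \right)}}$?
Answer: $\sqrt{797} \approx 28.231$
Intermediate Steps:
$u{\left(l,o \right)} = o - 18 l$
$\sqrt{405 + u{\left(-21,14 \right)}} = \sqrt{405 + \left(14 - -378\right)} = \sqrt{405 + \left(14 + 378\right)} = \sqrt{405 + 392} = \sqrt{797}$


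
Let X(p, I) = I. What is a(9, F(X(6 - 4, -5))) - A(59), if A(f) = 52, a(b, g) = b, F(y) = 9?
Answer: -43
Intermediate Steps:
a(9, F(X(6 - 4, -5))) - A(59) = 9 - 1*52 = 9 - 52 = -43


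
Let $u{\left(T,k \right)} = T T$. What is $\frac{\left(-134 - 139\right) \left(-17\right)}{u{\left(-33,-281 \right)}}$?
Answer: $\frac{1547}{363} \approx 4.2617$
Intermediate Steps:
$u{\left(T,k \right)} = T^{2}$
$\frac{\left(-134 - 139\right) \left(-17\right)}{u{\left(-33,-281 \right)}} = \frac{\left(-134 - 139\right) \left(-17\right)}{\left(-33\right)^{2}} = \frac{\left(-273\right) \left(-17\right)}{1089} = 4641 \cdot \frac{1}{1089} = \frac{1547}{363}$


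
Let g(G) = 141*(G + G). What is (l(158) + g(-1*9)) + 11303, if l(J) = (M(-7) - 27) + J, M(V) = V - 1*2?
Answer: 8887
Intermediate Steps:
M(V) = -2 + V (M(V) = V - 2 = -2 + V)
l(J) = -36 + J (l(J) = ((-2 - 7) - 27) + J = (-9 - 27) + J = -36 + J)
g(G) = 282*G (g(G) = 141*(2*G) = 282*G)
(l(158) + g(-1*9)) + 11303 = ((-36 + 158) + 282*(-1*9)) + 11303 = (122 + 282*(-9)) + 11303 = (122 - 2538) + 11303 = -2416 + 11303 = 8887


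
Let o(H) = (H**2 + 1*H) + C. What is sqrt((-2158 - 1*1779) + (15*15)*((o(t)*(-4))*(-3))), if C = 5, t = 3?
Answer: sqrt(41963) ≈ 204.85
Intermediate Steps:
o(H) = 5 + H + H**2 (o(H) = (H**2 + 1*H) + 5 = (H**2 + H) + 5 = (H + H**2) + 5 = 5 + H + H**2)
sqrt((-2158 - 1*1779) + (15*15)*((o(t)*(-4))*(-3))) = sqrt((-2158 - 1*1779) + (15*15)*(((5 + 3 + 3**2)*(-4))*(-3))) = sqrt((-2158 - 1779) + 225*(((5 + 3 + 9)*(-4))*(-3))) = sqrt(-3937 + 225*((17*(-4))*(-3))) = sqrt(-3937 + 225*(-68*(-3))) = sqrt(-3937 + 225*204) = sqrt(-3937 + 45900) = sqrt(41963)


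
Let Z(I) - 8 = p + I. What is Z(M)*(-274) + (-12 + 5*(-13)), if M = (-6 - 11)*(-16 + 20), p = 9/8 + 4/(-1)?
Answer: 68603/4 ≈ 17151.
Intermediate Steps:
p = -23/8 (p = 9*(⅛) + 4*(-1) = 9/8 - 4 = -23/8 ≈ -2.8750)
M = -68 (M = -17*4 = -68)
Z(I) = 41/8 + I (Z(I) = 8 + (-23/8 + I) = 41/8 + I)
Z(M)*(-274) + (-12 + 5*(-13)) = (41/8 - 68)*(-274) + (-12 + 5*(-13)) = -503/8*(-274) + (-12 - 65) = 68911/4 - 77 = 68603/4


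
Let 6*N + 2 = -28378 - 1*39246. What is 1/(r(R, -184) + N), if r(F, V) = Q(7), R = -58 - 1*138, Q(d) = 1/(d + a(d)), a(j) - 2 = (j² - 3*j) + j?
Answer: -44/495923 ≈ -8.8723e-5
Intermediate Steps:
a(j) = 2 + j² - 2*j (a(j) = 2 + ((j² - 3*j) + j) = 2 + (j² - 2*j) = 2 + j² - 2*j)
Q(d) = 1/(2 + d² - d) (Q(d) = 1/(d + (2 + d² - 2*d)) = 1/(2 + d² - d))
R = -196 (R = -58 - 138 = -196)
r(F, V) = 1/44 (r(F, V) = 1/(2 + 7² - 1*7) = 1/(2 + 49 - 7) = 1/44)
N = -11271 (N = -⅓ + (-28378 - 1*39246)/6 = -⅓ + (-28378 - 39246)/6 = -⅓ + (⅙)*(-67624) = -⅓ - 33812/3 = -11271)
1/(r(R, -184) + N) = 1/(1/44 - 11271) = 1/(-495923/44) = -44/495923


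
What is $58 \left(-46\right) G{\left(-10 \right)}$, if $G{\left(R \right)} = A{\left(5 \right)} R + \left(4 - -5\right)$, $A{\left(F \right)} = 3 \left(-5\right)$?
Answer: $-424212$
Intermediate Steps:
$A{\left(F \right)} = -15$
$G{\left(R \right)} = 9 - 15 R$ ($G{\left(R \right)} = - 15 R + \left(4 - -5\right) = - 15 R + \left(4 + 5\right) = - 15 R + 9 = 9 - 15 R$)
$58 \left(-46\right) G{\left(-10 \right)} = 58 \left(-46\right) \left(9 - -150\right) = - 2668 \left(9 + 150\right) = \left(-2668\right) 159 = -424212$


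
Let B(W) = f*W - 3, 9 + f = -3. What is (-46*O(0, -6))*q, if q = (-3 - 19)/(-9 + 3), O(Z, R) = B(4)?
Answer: 8602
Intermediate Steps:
f = -12 (f = -9 - 3 = -12)
B(W) = -3 - 12*W (B(W) = -12*W - 3 = -3 - 12*W)
O(Z, R) = -51 (O(Z, R) = -3 - 12*4 = -3 - 48 = -51)
q = 11/3 (q = -22/(-6) = -22*(-⅙) = 11/3 ≈ 3.6667)
(-46*O(0, -6))*q = -46*(-51)*(11/3) = 2346*(11/3) = 8602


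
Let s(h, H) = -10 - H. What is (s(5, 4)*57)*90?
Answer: -71820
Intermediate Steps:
(s(5, 4)*57)*90 = ((-10 - 1*4)*57)*90 = ((-10 - 4)*57)*90 = -14*57*90 = -798*90 = -71820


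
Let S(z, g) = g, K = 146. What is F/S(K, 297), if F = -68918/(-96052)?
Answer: 34459/14263722 ≈ 0.0024159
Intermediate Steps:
F = 34459/48026 (F = -68918*(-1/96052) = 34459/48026 ≈ 0.71751)
F/S(K, 297) = (34459/48026)/297 = (34459/48026)*(1/297) = 34459/14263722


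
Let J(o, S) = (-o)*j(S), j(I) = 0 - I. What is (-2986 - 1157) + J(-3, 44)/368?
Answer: -381189/92 ≈ -4143.4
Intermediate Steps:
j(I) = -I
J(o, S) = S*o (J(o, S) = (-o)*(-S) = S*o)
(-2986 - 1157) + J(-3, 44)/368 = (-2986 - 1157) + (44*(-3))/368 = -4143 - 132*1/368 = -4143 - 33/92 = -381189/92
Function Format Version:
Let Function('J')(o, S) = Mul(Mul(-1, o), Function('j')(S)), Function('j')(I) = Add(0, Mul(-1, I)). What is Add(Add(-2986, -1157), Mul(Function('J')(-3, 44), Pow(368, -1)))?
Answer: Rational(-381189, 92) ≈ -4143.4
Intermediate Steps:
Function('j')(I) = Mul(-1, I)
Function('J')(o, S) = Mul(S, o) (Function('J')(o, S) = Mul(Mul(-1, o), Mul(-1, S)) = Mul(S, o))
Add(Add(-2986, -1157), Mul(Function('J')(-3, 44), Pow(368, -1))) = Add(Add(-2986, -1157), Mul(Mul(44, -3), Pow(368, -1))) = Add(-4143, Mul(-132, Rational(1, 368))) = Add(-4143, Rational(-33, 92)) = Rational(-381189, 92)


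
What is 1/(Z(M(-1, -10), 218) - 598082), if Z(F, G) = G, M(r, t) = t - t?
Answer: -1/597864 ≈ -1.6726e-6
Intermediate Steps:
M(r, t) = 0
1/(Z(M(-1, -10), 218) - 598082) = 1/(218 - 598082) = 1/(-597864) = -1/597864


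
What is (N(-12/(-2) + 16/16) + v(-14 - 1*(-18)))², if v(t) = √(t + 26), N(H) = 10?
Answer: (10 + √30)² ≈ 239.54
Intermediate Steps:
v(t) = √(26 + t)
(N(-12/(-2) + 16/16) + v(-14 - 1*(-18)))² = (10 + √(26 + (-14 - 1*(-18))))² = (10 + √(26 + (-14 + 18)))² = (10 + √(26 + 4))² = (10 + √30)²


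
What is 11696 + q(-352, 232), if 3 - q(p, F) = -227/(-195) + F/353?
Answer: 805175294/68835 ≈ 11697.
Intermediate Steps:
q(p, F) = 358/195 - F/353 (q(p, F) = 3 - (-227/(-195) + F/353) = 3 - (-227*(-1/195) + F*(1/353)) = 3 - (227/195 + F/353) = 3 + (-227/195 - F/353) = 358/195 - F/353)
11696 + q(-352, 232) = 11696 + (358/195 - 1/353*232) = 11696 + (358/195 - 232/353) = 11696 + 81134/68835 = 805175294/68835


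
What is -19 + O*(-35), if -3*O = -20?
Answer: -757/3 ≈ -252.33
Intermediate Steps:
O = 20/3 (O = -⅓*(-20) = 20/3 ≈ 6.6667)
-19 + O*(-35) = -19 + (20/3)*(-35) = -19 - 700/3 = -757/3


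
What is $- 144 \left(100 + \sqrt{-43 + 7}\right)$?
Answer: $-14400 - 864 i \approx -14400.0 - 864.0 i$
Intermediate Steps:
$- 144 \left(100 + \sqrt{-43 + 7}\right) = - 144 \left(100 + \sqrt{-36}\right) = - 144 \left(100 + 6 i\right) = -14400 - 864 i$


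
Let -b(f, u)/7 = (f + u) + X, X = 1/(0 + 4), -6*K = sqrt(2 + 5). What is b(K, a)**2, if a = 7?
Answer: 372253/144 - 1421*sqrt(7)/12 ≈ 2271.8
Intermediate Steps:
K = -sqrt(7)/6 (K = -sqrt(2 + 5)/6 = -sqrt(7)/6 ≈ -0.44096)
X = 1/4 ≈ 0.25000
b(f, u) = -7/4 - 7*f - 7*u (b(f, u) = -7*((f + u) + 1/4) = -7*(1/4 + f + u) = -7/4 - 7*f - 7*u)
b(K, a)**2 = (-7/4 - (-7)*sqrt(7)/6 - 7*7)**2 = (-7/4 + 7*sqrt(7)/6 - 49)**2 = (-203/4 + 7*sqrt(7)/6)**2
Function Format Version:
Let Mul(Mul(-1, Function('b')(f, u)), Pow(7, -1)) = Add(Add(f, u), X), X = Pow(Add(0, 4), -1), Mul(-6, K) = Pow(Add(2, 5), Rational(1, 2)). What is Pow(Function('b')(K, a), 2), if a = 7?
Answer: Add(Rational(372253, 144), Mul(Rational(-1421, 12), Pow(7, Rational(1, 2)))) ≈ 2271.8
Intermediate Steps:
K = Mul(Rational(-1, 6), Pow(7, Rational(1, 2))) (K = Mul(Rational(-1, 6), Pow(Add(2, 5), Rational(1, 2))) = Mul(Rational(-1, 6), Pow(7, Rational(1, 2))) ≈ -0.44096)
X = Rational(1, 4) (X = Pow(4, -1) = Rational(1, 4) ≈ 0.25000)
Function('b')(f, u) = Add(Rational(-7, 4), Mul(-7, f), Mul(-7, u)) (Function('b')(f, u) = Mul(-7, Add(Add(f, u), Rational(1, 4))) = Mul(-7, Add(Rational(1, 4), f, u)) = Add(Rational(-7, 4), Mul(-7, f), Mul(-7, u)))
Pow(Function('b')(K, a), 2) = Pow(Add(Rational(-7, 4), Mul(-7, Mul(Rational(-1, 6), Pow(7, Rational(1, 2)))), Mul(-7, 7)), 2) = Pow(Add(Rational(-7, 4), Mul(Rational(7, 6), Pow(7, Rational(1, 2))), -49), 2) = Pow(Add(Rational(-203, 4), Mul(Rational(7, 6), Pow(7, Rational(1, 2)))), 2)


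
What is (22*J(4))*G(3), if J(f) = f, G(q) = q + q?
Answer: 528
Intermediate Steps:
G(q) = 2*q
(22*J(4))*G(3) = (22*4)*(2*3) = 88*6 = 528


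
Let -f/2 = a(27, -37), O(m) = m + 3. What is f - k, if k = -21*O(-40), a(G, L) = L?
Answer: -703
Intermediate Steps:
O(m) = 3 + m
f = 74 (f = -2*(-37) = 74)
k = 777 (k = -21*(3 - 40) = -21*(-37) = 777)
f - k = 74 - 1*777 = 74 - 777 = -703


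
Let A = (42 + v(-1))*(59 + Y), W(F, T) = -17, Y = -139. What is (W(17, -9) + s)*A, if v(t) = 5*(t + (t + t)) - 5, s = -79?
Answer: 168960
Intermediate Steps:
v(t) = -5 + 15*t (v(t) = 5*(t + 2*t) - 5 = 5*(3*t) - 5 = 15*t - 5 = -5 + 15*t)
A = -1760 (A = (42 + (-5 + 15*(-1)))*(59 - 139) = (42 + (-5 - 15))*(-80) = (42 - 20)*(-80) = 22*(-80) = -1760)
(W(17, -9) + s)*A = (-17 - 79)*(-1760) = -96*(-1760) = 168960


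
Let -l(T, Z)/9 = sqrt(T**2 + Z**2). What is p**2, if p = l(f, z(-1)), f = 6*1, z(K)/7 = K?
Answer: 6885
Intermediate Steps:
z(K) = 7*K
f = 6
l(T, Z) = -9*sqrt(T**2 + Z**2)
p = -9*sqrt(85) (p = -9*sqrt(6**2 + (7*(-1))**2) = -9*sqrt(36 + (-7)**2) = -9*sqrt(36 + 49) = -9*sqrt(85) ≈ -82.976)
p**2 = (-9*sqrt(85))**2 = 6885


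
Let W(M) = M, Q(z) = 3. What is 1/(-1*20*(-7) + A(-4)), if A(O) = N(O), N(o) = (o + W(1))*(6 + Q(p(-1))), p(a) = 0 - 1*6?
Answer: 1/113 ≈ 0.0088496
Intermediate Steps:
p(a) = -6 (p(a) = 0 - 6 = -6)
N(o) = 9 + 9*o (N(o) = (o + 1)*(6 + 3) = (1 + o)*9 = 9 + 9*o)
A(O) = 9 + 9*O
1/(-1*20*(-7) + A(-4)) = 1/(-1*20*(-7) + (9 + 9*(-4))) = 1/(-20*(-7) + (9 - 36)) = 1/(140 - 27) = 1/113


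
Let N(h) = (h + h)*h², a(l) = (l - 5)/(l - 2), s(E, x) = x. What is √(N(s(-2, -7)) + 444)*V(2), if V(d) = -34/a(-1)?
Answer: -187*I*√2 ≈ -264.46*I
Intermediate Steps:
a(l) = (-5 + l)/(-2 + l)
N(h) = 2*h³ (N(h) = (2*h)*h² = 2*h³)
V(d) = -17 (V(d) = -34*(-2 - 1)/(-5 - 1) = -34/(-6/(-3)) = -34/((-⅓*(-6))) = -34/2 = -34*½ = -17)
√(N(s(-2, -7)) + 444)*V(2) = √(2*(-7)³ + 444)*(-17) = √(2*(-343) + 444)*(-17) = √(-686 + 444)*(-17) = √(-242)*(-17) = (11*I*√2)*(-17) = -187*I*√2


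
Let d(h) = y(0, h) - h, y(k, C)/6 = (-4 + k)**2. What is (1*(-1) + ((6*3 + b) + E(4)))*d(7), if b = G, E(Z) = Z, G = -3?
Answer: 1602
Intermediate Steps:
b = -3
y(k, C) = 6*(-4 + k)**2
d(h) = 96 - h (d(h) = 6*(-4 + 0)**2 - h = 6*(-4)**2 - h = 6*16 - h = 96 - h)
(1*(-1) + ((6*3 + b) + E(4)))*d(7) = (1*(-1) + ((6*3 - 3) + 4))*(96 - 1*7) = (-1 + ((18 - 3) + 4))*(96 - 7) = (-1 + (15 + 4))*89 = (-1 + 19)*89 = 18*89 = 1602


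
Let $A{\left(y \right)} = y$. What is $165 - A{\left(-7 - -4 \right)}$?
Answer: $168$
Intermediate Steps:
$165 - A{\left(-7 - -4 \right)} = 165 - \left(-7 - -4\right) = 165 - \left(-7 + 4\right) = 165 - -3 = 165 + 3 = 168$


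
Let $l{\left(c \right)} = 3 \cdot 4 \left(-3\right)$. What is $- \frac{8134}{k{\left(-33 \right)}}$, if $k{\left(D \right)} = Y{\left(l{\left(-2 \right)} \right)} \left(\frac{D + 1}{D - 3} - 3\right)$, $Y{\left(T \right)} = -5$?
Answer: $- \frac{73206}{95} \approx -770.59$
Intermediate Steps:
$l{\left(c \right)} = -36$ ($l{\left(c \right)} = 12 \left(-3\right) = -36$)
$k{\left(D \right)} = 15 - \frac{5 \left(1 + D\right)}{-3 + D}$ ($k{\left(D \right)} = - 5 \left(\frac{D + 1}{D - 3} - 3\right) = - 5 \left(\frac{1 + D}{-3 + D} - 3\right) = - 5 \left(-3 + \frac{1 + D}{-3 + D}\right) = 15 - \frac{5 \left(1 + D\right)}{-3 + D}$)
$- \frac{8134}{k{\left(-33 \right)}} = - \frac{8134}{10 \frac{1}{-3 - 33} \left(-5 - 33\right)} = - \frac{8134}{10 \frac{1}{-36} \left(-38\right)} = - \frac{8134}{10 \left(- \frac{1}{36}\right) \left(-38\right)} = - \frac{8134}{\frac{95}{9}} = \left(-8134\right) \frac{9}{95} = - \frac{73206}{95}$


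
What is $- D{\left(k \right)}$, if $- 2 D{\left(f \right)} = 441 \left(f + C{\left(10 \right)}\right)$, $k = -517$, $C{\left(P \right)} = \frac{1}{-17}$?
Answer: $- \frac{1938195}{17} \approx -1.1401 \cdot 10^{5}$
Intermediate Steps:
$C{\left(P \right)} = - \frac{1}{17}$
$D{\left(f \right)} = \frac{441}{34} - \frac{441 f}{2}$ ($D{\left(f \right)} = - \frac{441 \left(f - \frac{1}{17}\right)}{2} = - \frac{441 \left(- \frac{1}{17} + f\right)}{2} = - \frac{- \frac{441}{17} + 441 f}{2} = \frac{441}{34} - \frac{441 f}{2}$)
$- D{\left(k \right)} = - (\frac{441}{34} - - \frac{227997}{2}) = - (\frac{441}{34} + \frac{227997}{2}) = \left(-1\right) \frac{1938195}{17} = - \frac{1938195}{17}$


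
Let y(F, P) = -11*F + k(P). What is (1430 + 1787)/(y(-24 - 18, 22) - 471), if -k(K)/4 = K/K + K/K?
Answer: -3217/17 ≈ -189.24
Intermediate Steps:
k(K) = -8 (k(K) = -4*(K/K + K/K) = -4*(1 + 1) = -4*2 = -8)
y(F, P) = -8 - 11*F (y(F, P) = -11*F - 8 = -8 - 11*F)
(1430 + 1787)/(y(-24 - 18, 22) - 471) = (1430 + 1787)/((-8 - 11*(-24 - 18)) - 471) = 3217/((-8 - 11*(-42)) - 471) = 3217/((-8 + 462) - 471) = 3217/(454 - 471) = 3217/(-17) = 3217*(-1/17) = -3217/17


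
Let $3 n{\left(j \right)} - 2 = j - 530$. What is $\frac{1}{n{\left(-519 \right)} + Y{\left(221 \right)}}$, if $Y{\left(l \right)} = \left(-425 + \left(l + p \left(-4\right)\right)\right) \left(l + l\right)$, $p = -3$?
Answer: $- \frac{1}{85213} \approx -1.1735 \cdot 10^{-5}$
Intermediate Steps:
$n{\left(j \right)} = -176 + \frac{j}{3}$ ($n{\left(j \right)} = \frac{2}{3} + \frac{j - 530}{3} = \frac{2}{3} + \frac{-530 + j}{3} = \frac{2}{3} + \left(- \frac{530}{3} + \frac{j}{3}\right) = -176 + \frac{j}{3}$)
$Y{\left(l \right)} = 2 l \left(-413 + l\right)$ ($Y{\left(l \right)} = \left(-425 + \left(l - -12\right)\right) \left(l + l\right) = \left(-425 + \left(l + 12\right)\right) 2 l = \left(-425 + \left(12 + l\right)\right) 2 l = \left(-413 + l\right) 2 l = 2 l \left(-413 + l\right)$)
$\frac{1}{n{\left(-519 \right)} + Y{\left(221 \right)}} = \frac{1}{\left(-176 + \frac{1}{3} \left(-519\right)\right) + 2 \cdot 221 \left(-413 + 221\right)} = \frac{1}{\left(-176 - 173\right) + 2 \cdot 221 \left(-192\right)} = \frac{1}{-349 - 84864} = \frac{1}{-85213} = - \frac{1}{85213}$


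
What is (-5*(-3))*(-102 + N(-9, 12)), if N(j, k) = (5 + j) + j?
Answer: -1725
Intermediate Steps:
N(j, k) = 5 + 2*j
(-5*(-3))*(-102 + N(-9, 12)) = (-5*(-3))*(-102 + (5 + 2*(-9))) = 15*(-102 + (5 - 18)) = 15*(-102 - 13) = 15*(-115) = -1725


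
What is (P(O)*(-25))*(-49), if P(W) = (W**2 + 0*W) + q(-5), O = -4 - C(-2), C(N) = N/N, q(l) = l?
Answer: 24500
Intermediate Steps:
C(N) = 1
O = -5 (O = -4 - 1*1 = -4 - 1 = -5)
P(W) = -5 + W**2 (P(W) = (W**2 + 0*W) - 5 = (W**2 + 0) - 5 = W**2 - 5 = -5 + W**2)
(P(O)*(-25))*(-49) = ((-5 + (-5)**2)*(-25))*(-49) = ((-5 + 25)*(-25))*(-49) = (20*(-25))*(-49) = -500*(-49) = 24500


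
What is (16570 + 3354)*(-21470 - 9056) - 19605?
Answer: -608219629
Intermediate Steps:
(16570 + 3354)*(-21470 - 9056) - 19605 = 19924*(-30526) - 19605 = -608200024 - 19605 = -608219629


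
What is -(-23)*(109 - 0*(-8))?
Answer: 2507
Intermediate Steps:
-(-23)*(109 - 0*(-8)) = -(-23)*(109 - 1*0) = -(-23)*(109 + 0) = -(-23)*109 = -1*(-2507) = 2507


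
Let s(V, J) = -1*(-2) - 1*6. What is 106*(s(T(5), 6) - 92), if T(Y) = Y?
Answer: -10176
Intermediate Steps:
s(V, J) = -4 (s(V, J) = 2 - 6 = -4)
106*(s(T(5), 6) - 92) = 106*(-4 - 92) = 106*(-96) = -10176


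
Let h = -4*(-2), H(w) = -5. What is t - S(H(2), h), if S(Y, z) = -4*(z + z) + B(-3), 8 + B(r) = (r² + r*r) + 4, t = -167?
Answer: -117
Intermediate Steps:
h = 8
B(r) = -4 + 2*r² (B(r) = -8 + ((r² + r*r) + 4) = -8 + ((r² + r²) + 4) = -8 + (2*r² + 4) = -8 + (4 + 2*r²) = -4 + 2*r²)
S(Y, z) = 14 - 8*z (S(Y, z) = -4*(z + z) + (-4 + 2*(-3)²) = -8*z + (-4 + 2*9) = -8*z + (-4 + 18) = -8*z + 14 = 14 - 8*z)
t - S(H(2), h) = -167 - (14 - 8*8) = -167 - (14 - 64) = -167 - 1*(-50) = -167 + 50 = -117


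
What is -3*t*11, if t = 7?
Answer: -231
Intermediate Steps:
-3*t*11 = -3*7*11 = -21*11 = -231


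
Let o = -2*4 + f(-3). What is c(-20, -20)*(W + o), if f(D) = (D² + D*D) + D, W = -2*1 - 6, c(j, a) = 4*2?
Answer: -8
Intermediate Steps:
c(j, a) = 8
W = -8 (W = -2 - 6 = -8)
f(D) = D + 2*D² (f(D) = (D² + D²) + D = 2*D² + D = D + 2*D²)
o = 7 (o = -2*4 - 3*(1 + 2*(-3)) = -8 - 3*(1 - 6) = -8 - 3*(-5) = -8 + 15 = 7)
c(-20, -20)*(W + o) = 8*(-8 + 7) = 8*(-1) = -8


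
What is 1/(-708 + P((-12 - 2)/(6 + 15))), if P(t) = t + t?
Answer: -3/2128 ≈ -0.0014098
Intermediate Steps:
P(t) = 2*t
1/(-708 + P((-12 - 2)/(6 + 15))) = 1/(-708 + 2*((-12 - 2)/(6 + 15))) = 1/(-708 + 2*(-14/21)) = 1/(-708 + 2*(-14*1/21)) = 1/(-708 + 2*(-⅔)) = 1/(-708 - 4/3) = 1/(-2128/3) = -3/2128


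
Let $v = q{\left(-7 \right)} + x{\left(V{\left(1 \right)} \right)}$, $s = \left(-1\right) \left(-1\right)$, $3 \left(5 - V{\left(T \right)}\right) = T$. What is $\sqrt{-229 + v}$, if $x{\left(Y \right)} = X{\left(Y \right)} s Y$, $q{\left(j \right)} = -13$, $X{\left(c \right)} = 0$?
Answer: $11 i \sqrt{2} \approx 15.556 i$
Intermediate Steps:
$V{\left(T \right)} = 5 - \frac{T}{3}$
$s = 1$
$x{\left(Y \right)} = 0$ ($x{\left(Y \right)} = 0 \cdot 1 Y = 0 Y = 0$)
$v = -13$ ($v = -13 + 0 = -13$)
$\sqrt{-229 + v} = \sqrt{-229 - 13} = \sqrt{-242} = 11 i \sqrt{2}$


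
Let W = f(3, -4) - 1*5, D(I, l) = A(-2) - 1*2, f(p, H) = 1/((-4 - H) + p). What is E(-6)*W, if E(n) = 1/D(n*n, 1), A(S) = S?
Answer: 7/6 ≈ 1.1667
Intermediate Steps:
f(p, H) = 1/(-4 + p - H)
D(I, l) = -4 (D(I, l) = -2 - 1*2 = -2 - 2 = -4)
E(n) = -¼ (E(n) = 1/(-4) = -¼)
W = -14/3 (W = 1/(-4 + 3 - 1*(-4)) - 1*5 = 1/(-4 + 3 + 4) - 5 = 1/3 - 5 = ⅓ - 5 = -14/3 ≈ -4.6667)
E(-6)*W = -¼*(-14/3) = 7/6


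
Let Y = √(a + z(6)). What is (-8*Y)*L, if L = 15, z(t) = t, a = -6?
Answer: 0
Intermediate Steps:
Y = 0 (Y = √(-6 + 6) = √0 = 0)
(-8*Y)*L = -8*0*15 = 0*15 = 0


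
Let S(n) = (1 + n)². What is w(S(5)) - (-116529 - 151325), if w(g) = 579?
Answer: 268433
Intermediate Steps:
w(S(5)) - (-116529 - 151325) = 579 - (-116529 - 151325) = 579 - 1*(-267854) = 579 + 267854 = 268433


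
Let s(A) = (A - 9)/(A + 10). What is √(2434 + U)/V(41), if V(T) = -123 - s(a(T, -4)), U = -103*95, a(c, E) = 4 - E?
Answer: -18*I*√7351/2213 ≈ -0.69737*I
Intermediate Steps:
s(A) = (-9 + A)/(10 + A)
U = -9785
V(T) = -2213/18 (V(T) = -123 - (-9 + (4 - 1*(-4)))/(10 + (4 - 1*(-4))) = -123 - (-9 + (4 + 4))/(10 + (4 + 4)) = -123 - (-9 + 8)/(10 + 8) = -123 - (-1)/18 = -123 - 1*(-1/18) = -123 + 1/18 = -2213/18)
√(2434 + U)/V(41) = √(2434 - 9785)/(-2213/18) = √(-7351)*(-18/2213) = (I*√7351)*(-18/2213) = -18*I*√7351/2213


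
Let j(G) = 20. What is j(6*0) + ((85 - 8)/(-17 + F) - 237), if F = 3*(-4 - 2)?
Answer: -1096/5 ≈ -219.20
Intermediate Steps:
F = -18 (F = 3*(-6) = -18)
j(6*0) + ((85 - 8)/(-17 + F) - 237) = 20 + ((85 - 8)/(-17 - 18) - 237) = 20 + (77/(-35) - 237) = 20 + (77*(-1/35) - 237) = 20 + (-11/5 - 237) = 20 - 1196/5 = -1096/5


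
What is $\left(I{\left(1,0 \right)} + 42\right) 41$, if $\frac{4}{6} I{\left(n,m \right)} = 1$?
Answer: $\frac{3567}{2} \approx 1783.5$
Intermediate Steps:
$I{\left(n,m \right)} = \frac{3}{2}$ ($I{\left(n,m \right)} = \frac{3}{2} \cdot 1 = \frac{3}{2}$)
$\left(I{\left(1,0 \right)} + 42\right) 41 = \left(\frac{3}{2} + 42\right) 41 = \frac{87}{2} \cdot 41 = \frac{3567}{2}$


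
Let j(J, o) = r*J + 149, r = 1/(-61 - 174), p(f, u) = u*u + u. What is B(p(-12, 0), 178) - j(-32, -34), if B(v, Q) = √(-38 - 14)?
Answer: -35047/235 + 2*I*√13 ≈ -149.14 + 7.2111*I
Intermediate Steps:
p(f, u) = u + u² (p(f, u) = u² + u = u + u²)
r = -1/235 (r = 1/(-235) = -1/235 ≈ -0.0042553)
B(v, Q) = 2*I*√13 (B(v, Q) = √(-52) = 2*I*√13)
j(J, o) = 149 - J/235 (j(J, o) = -J/235 + 149 = 149 - J/235)
B(p(-12, 0), 178) - j(-32, -34) = 2*I*√13 - (149 - 1/235*(-32)) = 2*I*√13 - (149 + 32/235) = 2*I*√13 - 1*35047/235 = 2*I*√13 - 35047/235 = -35047/235 + 2*I*√13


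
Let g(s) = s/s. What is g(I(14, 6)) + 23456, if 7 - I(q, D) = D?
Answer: 23457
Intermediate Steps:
I(q, D) = 7 - D
g(s) = 1
g(I(14, 6)) + 23456 = 1 + 23456 = 23457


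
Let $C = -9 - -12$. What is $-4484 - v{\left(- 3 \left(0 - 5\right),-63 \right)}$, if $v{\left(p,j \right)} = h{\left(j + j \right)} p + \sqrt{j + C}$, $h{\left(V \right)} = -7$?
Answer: $-4379 - 2 i \sqrt{15} \approx -4379.0 - 7.746 i$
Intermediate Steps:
$C = 3$ ($C = -9 + 12 = 3$)
$v{\left(p,j \right)} = \sqrt{3 + j} - 7 p$ ($v{\left(p,j \right)} = - 7 p + \sqrt{j + 3} = - 7 p + \sqrt{3 + j} = \sqrt{3 + j} - 7 p$)
$-4484 - v{\left(- 3 \left(0 - 5\right),-63 \right)} = -4484 - \left(\sqrt{3 - 63} - 7 \left(- 3 \left(0 - 5\right)\right)\right) = -4484 - \left(\sqrt{-60} - 7 \left(\left(-3\right) \left(-5\right)\right)\right) = -4484 - \left(2 i \sqrt{15} - 105\right) = -4484 - \left(-105 + 2 i \sqrt{15}\right) = -4484 + \left(105 - 2 i \sqrt{15}\right) = -4379 - 2 i \sqrt{15}$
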